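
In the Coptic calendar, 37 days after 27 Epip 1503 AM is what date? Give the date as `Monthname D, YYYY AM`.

Pi Kogi Enavot 4, 1503 AM

Counting 37 days forward from JDN 2373961 reaches JDN 2373998, which is Pi Kogi Enavot 4, 1503 AM.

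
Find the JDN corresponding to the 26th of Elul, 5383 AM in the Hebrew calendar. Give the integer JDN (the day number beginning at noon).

2314112

In the Gregorian calendar the same day is 21 September 1623.
JDN 2299161 is 15 October 1582 CE (Gregorian); the target day is +14951 days from there, so JDN = 2314112.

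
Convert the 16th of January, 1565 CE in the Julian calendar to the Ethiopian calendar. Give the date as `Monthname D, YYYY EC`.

Tir 21, 1557 EC

Both dates share Julian Day Number 2292690; in the Ethiopian calendar that is 21 Tir 1557 EC.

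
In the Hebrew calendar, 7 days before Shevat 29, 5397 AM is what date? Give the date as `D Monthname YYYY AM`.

JDN of Shevat 29, 5397 AM = 2319016.
2319016 − 7 = 2319009.
JDN 2319009 in the Hebrew calendar is 22 Shevat 5397 AM.

22 Shevat 5397 AM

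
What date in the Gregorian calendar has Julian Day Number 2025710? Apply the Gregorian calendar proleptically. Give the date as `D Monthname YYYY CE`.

7 February 834 CE

Counting from JDN 2299161 = 15 Oct 1582 gives an offset of -273451 days.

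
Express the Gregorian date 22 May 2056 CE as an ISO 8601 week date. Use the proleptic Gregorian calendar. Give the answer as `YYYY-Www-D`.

2056-W21-1

The weekday is Monday (ISO weekday 1).
That Monday belongs to ISO week 21 of ISO year 2056.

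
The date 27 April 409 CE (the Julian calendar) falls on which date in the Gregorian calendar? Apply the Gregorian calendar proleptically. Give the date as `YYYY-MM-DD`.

0409-04-28

For dates in this range the Gregorian date is 1 day ahead of the Julian.
27 April 409 Julian + 1 day → 28 April 409 Gregorian.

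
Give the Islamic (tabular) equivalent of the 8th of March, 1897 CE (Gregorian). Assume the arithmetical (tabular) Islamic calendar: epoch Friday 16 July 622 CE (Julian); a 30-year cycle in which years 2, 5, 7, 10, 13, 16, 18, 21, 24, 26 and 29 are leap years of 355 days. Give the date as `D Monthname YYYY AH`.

Both dates share Julian Day Number 2413992; in the tabular Islamic calendar that is 4 Shawwal 1314 AH.

4 Shawwal 1314 AH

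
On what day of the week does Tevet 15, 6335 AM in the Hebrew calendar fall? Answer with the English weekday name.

Friday

In the Gregorian calendar this is 30 December 2574 (JDN 2661558).
2661558 ≡ 4 (mod 7); counting from Monday = 0 gives Friday.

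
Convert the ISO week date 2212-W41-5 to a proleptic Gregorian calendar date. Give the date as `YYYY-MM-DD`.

2212-10-09

ISO week 1 of 2212 is the week containing the first Thursday of 2212.
Week 41, day 5 (Friday) lands on 2212-10-09.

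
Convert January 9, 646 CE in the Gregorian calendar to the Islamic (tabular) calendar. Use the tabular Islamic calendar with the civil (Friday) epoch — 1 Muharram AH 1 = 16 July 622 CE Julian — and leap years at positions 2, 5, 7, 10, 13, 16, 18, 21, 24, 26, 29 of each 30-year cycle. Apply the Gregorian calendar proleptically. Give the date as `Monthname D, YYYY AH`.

Rabi' al-Awwal 12, 25 AH

Both dates share Julian Day Number 1957015; in the tabular Islamic calendar that is 12 Rabi' al-Awwal 25 AH.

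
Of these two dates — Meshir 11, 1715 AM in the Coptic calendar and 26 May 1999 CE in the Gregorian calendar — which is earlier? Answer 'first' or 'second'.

first

The two dates have Julian Day Numbers 2451228 and 2451325 respectively.
Since 2451228 < 2451325, the first date comes first.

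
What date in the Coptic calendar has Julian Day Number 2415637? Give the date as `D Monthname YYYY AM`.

The Gregorian equivalent of JDN 2415637 is 9 September 1901.
In the Coptic calendar that day is 4 Pi Kogi Enavot 1617 AM.

4 Pi Kogi Enavot 1617 AM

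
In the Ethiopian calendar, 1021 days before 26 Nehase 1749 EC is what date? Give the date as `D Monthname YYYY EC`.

The starting date is JDN 2363033; 2363033 − 1021 = 2362012.
JDN 2362012 corresponds to 6 Hidar 1747 EC.

6 Hidar 1747 EC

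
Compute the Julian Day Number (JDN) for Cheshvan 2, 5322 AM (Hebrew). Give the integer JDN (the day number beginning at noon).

2291498

Equivalently 22 October 1561 (proleptic Gregorian).
JDN 2400001 is 17 November 1858 CE (Gregorian), MJD 0; the target day is −108503 days from there, so JDN = 2291498.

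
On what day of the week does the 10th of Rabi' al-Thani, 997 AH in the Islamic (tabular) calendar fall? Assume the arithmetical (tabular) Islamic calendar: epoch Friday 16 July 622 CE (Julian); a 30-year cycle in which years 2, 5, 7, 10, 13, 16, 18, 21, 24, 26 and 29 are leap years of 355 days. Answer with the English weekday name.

Sunday

This is JDN 2301487 (26 February 1589 Gregorian).
JDN 2301487 mod 7 = 6, and JDN 0 was a Monday, so this is a Sunday.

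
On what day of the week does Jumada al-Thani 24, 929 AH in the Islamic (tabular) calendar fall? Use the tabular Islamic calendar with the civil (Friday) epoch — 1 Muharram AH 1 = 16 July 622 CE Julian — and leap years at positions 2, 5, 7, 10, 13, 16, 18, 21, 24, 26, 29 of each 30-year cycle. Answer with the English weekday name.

In the proleptic Gregorian calendar this is 20 May 1523 (JDN 2277463).
2277463 ≡ 6 (mod 7); counting from Monday = 0 gives Sunday.

Sunday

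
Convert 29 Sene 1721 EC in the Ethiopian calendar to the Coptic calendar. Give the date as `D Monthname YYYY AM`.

29 Paoni 1445 AM

Both dates share Julian Day Number 2352749; in the Coptic calendar that is 29 Paoni 1445 AM.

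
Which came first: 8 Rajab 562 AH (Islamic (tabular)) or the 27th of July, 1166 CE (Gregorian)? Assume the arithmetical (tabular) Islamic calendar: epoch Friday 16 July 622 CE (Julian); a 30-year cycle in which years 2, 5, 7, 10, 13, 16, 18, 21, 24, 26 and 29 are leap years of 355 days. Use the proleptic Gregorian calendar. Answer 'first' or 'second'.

The two dates have Julian Day Numbers 2147424 and 2147140 respectively.
Since 2147140 < 2147424, the second date comes first.

second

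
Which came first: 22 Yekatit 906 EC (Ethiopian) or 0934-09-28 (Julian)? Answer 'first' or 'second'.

first

The two dates have Julian Day Numbers 2054943 and 2062472 respectively.
Since 2054943 < 2062472, the first date comes first.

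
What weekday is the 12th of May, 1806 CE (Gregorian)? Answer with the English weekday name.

JDN 2380819 mod 7 = 0, and JDN 0 was a Monday, so this is a Monday.

Monday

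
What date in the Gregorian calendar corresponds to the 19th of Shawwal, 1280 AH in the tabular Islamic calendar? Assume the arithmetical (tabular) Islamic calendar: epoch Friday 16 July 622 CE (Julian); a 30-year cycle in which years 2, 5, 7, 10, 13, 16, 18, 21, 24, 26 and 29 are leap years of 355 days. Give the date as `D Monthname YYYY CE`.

28 March 1864 CE

Both dates share Julian Day Number 2401959; in the Gregorian calendar that is 28 March 1864 CE.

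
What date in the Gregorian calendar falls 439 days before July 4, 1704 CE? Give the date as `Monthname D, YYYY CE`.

April 22, 1703 CE

Counting 439 days back from JDN 2343618 reaches JDN 2343179, which is April 22, 1703 CE.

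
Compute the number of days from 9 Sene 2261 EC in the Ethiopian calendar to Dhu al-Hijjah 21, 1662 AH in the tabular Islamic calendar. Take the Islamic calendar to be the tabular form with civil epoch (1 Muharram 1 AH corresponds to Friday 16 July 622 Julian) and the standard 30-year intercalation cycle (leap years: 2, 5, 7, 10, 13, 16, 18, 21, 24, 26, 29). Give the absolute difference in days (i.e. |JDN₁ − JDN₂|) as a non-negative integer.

JDN of the first date = 2549964.
JDN of the second date = 2537388.
|2537388 − 2549964| = 12576.

12576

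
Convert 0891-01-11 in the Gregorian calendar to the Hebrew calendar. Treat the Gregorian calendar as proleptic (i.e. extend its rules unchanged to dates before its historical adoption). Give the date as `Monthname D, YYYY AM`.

Both dates share Julian Day Number 2046502; in the Hebrew calendar that is 21 Tevet 4651 AM.

Tevet 21, 4651 AM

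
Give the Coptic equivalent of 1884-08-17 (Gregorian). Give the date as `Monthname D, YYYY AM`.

Mesori 12, 1600 AM

Julian Day Number of the source date = 2409406.
Converting JDN 2409406 to the Coptic calendar gives 12 Mesori 1600 AM.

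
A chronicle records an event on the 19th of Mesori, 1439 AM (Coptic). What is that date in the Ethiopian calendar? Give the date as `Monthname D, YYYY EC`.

The source date corresponds to 23 August 1723 in the Gregorian calendar (JDN 2350607).
That day falls on 19 Nehase 1715 EC in the Ethiopian calendar.

Nehase 19, 1715 EC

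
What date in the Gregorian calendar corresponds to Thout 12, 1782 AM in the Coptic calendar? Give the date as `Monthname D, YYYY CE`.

Julian Day Number of the source date = 2475551.
Converting JDN 2475551 to the Gregorian calendar gives 22 September 2065 CE.

September 22, 2065 CE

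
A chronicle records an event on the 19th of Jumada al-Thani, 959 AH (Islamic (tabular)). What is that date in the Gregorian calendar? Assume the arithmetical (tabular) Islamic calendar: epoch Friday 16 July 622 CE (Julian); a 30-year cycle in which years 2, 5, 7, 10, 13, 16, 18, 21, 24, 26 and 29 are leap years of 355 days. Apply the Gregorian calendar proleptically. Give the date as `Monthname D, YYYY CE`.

June 22, 1552 CE

Both dates share Julian Day Number 2288089; in the Gregorian calendar that is 22 June 1552 CE.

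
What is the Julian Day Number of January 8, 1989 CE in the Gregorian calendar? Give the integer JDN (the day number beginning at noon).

JDN 2400001 is 17 November 1858 CE (Gregorian), MJD 0; the target day is +47534 days from there, so JDN = 2447535.

2447535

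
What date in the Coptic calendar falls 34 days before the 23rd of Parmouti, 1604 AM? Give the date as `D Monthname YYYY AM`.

The starting date is JDN 2410758; 2410758 − 34 = 2410724.
JDN 2410724 corresponds to 19 Paremhat 1604 AM.

19 Paremhat 1604 AM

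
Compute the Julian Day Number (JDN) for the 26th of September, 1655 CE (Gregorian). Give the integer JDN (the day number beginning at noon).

JDN 2400001 is 17 November 1858 CE (Gregorian), MJD 0; the target day is −74196 days from there, so JDN = 2325805.

2325805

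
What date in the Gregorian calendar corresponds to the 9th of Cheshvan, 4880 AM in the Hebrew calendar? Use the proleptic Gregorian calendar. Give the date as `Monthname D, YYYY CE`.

Julian Day Number of the source date = 2130061.
Converting JDN 2130061 to the Gregorian calendar gives 23 October 1119 CE.

October 23, 1119 CE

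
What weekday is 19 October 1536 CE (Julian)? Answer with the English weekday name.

Thursday

In the proleptic Gregorian calendar this is 29 October 1536 (JDN 2282374).
JDN 2282374 mod 7 = 3, and JDN 0 was a Monday, so this is a Thursday.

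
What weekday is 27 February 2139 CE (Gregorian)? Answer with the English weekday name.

Friday

Since JDN mod 7 = 4 (0 = Monday), the day is Friday.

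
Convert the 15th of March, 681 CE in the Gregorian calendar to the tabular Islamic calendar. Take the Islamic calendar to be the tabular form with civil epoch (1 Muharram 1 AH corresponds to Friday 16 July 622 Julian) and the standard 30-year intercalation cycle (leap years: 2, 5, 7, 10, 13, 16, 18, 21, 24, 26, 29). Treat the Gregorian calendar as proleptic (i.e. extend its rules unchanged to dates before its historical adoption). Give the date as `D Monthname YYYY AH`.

15 Jumada al-Thani 61 AH

Julian Day Number of the source date = 1969864.
Converting JDN 1969864 to the tabular Islamic calendar gives 15 Jumada al-Thani 61 AH.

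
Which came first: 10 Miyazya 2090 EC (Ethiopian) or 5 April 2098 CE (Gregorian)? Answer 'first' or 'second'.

second

Converting both to JDN: 2487447 vs 2487434; the smaller is the second.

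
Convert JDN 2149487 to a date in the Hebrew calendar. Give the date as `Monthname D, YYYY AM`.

Tevet 4, 4933 AM

JDN 2149487 is 29 December 1172 in the proleptic Gregorian calendar.
In the Hebrew calendar that day is Tevet 4, 4933 AM.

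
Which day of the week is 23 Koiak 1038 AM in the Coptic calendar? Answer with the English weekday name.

Saturday

Equivalently 27 December 1321 Gregorian, JDN 2203906.
JDN 2203906 mod 7 = 5, and JDN 0 was a Monday, so this is a Saturday.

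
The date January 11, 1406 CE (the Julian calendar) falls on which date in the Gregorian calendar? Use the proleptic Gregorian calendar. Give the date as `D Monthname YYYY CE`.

20 January 1406 CE

The Julian–Gregorian offset here is 9 days (Julian trailing).
11 January 1406 Julian + 9 days → 20 January 1406 Gregorian.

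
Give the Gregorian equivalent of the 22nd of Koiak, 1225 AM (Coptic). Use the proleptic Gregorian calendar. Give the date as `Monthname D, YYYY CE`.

Both dates share Julian Day Number 2272207; in the Gregorian calendar that is 28 December 1508 CE.

December 28, 1508 CE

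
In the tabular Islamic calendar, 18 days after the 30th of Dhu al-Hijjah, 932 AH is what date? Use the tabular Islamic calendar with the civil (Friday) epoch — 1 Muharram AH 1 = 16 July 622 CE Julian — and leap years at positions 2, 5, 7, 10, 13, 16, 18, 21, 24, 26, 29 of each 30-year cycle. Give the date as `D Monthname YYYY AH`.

18 Muharram 933 AH

Counting 18 days forward from JDN 2278709 reaches JDN 2278727, which is 18 Muharram 933 AH.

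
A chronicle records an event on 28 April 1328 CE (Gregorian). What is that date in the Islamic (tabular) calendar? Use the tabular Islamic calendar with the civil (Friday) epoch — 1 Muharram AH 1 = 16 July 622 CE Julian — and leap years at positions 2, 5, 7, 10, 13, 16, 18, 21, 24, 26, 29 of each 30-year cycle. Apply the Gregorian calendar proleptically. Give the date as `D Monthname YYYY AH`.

8 Jumada al-Thani 728 AH

Both dates share Julian Day Number 2206220; in the tabular Islamic calendar that is 8 Jumada al-Thani 728 AH.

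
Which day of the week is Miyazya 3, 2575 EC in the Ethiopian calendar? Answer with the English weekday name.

This is JDN 2664586 (15 April 2583 Gregorian).
JDN 2664586 mod 7 = 1, and JDN 0 was a Monday, so this is a Tuesday.

Tuesday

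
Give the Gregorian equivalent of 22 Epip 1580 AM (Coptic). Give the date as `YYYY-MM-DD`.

Julian Day Number of the source date = 2402081.
Converting JDN 2402081 to the Gregorian calendar gives 28 July 1864 CE.

1864-07-28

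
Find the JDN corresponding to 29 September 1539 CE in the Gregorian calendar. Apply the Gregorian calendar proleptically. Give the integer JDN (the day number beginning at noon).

JDN 2299161 is 15 October 1582 CE (Gregorian); the target day is −15722 days from there, so JDN = 2283439.

2283439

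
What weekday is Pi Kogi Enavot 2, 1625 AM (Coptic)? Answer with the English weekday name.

Equivalently 7 September 1909 Gregorian, JDN 2418557.
JDN 2418557 mod 7 = 1, and JDN 0 was a Monday, so this is a Tuesday.

Tuesday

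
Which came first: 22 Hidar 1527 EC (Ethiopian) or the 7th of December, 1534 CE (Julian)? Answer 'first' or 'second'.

first

First date → JDN 2281673; second date → JDN 2281692.
JDN 2281673 < JDN 2281692, so the first date is earlier.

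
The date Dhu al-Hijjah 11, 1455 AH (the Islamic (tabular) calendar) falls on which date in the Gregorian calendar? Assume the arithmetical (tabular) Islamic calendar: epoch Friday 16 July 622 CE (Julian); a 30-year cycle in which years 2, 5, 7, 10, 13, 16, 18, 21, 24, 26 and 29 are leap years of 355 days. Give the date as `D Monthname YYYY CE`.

Both dates share Julian Day Number 2464024; in the Gregorian calendar that is 2 March 2034 CE.

2 March 2034 CE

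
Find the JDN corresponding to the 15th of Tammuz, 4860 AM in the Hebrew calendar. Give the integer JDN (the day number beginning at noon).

In the proleptic Gregorian calendar the same day is 1 July 1100.
JDN 2299161 is 15 October 1582 CE (Gregorian); the target day is −176153 days from there, so JDN = 2123008.

2123008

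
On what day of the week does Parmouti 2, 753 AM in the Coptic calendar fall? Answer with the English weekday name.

This is JDN 2099909 (3 April 1037 Gregorian).
Since JDN mod 7 = 0 (0 = Monday), the day is Monday.

Monday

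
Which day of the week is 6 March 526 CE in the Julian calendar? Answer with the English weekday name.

This is JDN 1913244 (8 March 526 Gregorian).
1913244 ≡ 4 (mod 7); counting from Monday = 0 gives Friday.

Friday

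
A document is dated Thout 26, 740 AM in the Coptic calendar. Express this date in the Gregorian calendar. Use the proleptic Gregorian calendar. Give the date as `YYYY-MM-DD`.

1023-09-30

Julian Day Number of the source date = 2094975.
Converting JDN 2094975 to the Gregorian calendar gives 30 September 1023 CE.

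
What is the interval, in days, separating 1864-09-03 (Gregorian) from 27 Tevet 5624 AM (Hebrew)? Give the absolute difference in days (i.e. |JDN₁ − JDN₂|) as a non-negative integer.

First date → JDN 2402118; second date → JDN 2401877.
The interval is |2402118 − 2401877| = 241 days.

241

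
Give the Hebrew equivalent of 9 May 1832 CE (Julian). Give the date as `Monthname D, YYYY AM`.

Iyar 21, 5592 AM

The source date corresponds to 21 May 1832 in the Gregorian calendar (JDN 2390325).
That day falls on 21 Iyar 5592 AM in the Hebrew calendar.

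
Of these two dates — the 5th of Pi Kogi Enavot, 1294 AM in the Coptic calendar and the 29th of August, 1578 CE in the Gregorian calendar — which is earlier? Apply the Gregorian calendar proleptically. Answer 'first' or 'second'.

second

First date → JDN 2297662; second date → JDN 2297653.
JDN 2297653 < JDN 2297662, so the second date is earlier.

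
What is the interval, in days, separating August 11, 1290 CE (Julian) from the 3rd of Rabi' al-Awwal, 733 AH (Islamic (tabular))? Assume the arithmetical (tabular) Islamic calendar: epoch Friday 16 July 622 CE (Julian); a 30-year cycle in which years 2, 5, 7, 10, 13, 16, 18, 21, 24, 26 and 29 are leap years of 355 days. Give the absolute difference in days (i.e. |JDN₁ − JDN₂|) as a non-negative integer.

15444

First date → JDN 2192453; second date → JDN 2207897.
The interval is |2192453 − 2207897| = 15444 days.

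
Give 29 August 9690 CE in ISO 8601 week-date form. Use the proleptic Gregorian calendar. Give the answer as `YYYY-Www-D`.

The weekday is Tuesday (ISO weekday 2).
That Tuesday belongs to ISO week 35 of ISO year 9690.

9690-W35-2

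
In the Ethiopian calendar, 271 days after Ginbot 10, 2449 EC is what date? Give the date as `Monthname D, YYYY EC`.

Counting 271 days forward from JDN 2618602 reaches JDN 2618873, which is Yekatit 6, 2450 EC.

Yekatit 6, 2450 EC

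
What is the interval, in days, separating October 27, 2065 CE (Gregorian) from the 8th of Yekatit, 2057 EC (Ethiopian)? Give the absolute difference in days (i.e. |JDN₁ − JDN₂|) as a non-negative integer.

First date → JDN 2475586; second date → JDN 2475332.
The interval is |2475586 − 2475332| = 254 days.

254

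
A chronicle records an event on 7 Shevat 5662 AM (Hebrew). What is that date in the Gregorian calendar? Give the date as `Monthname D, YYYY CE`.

January 15, 1902 CE

Both dates share Julian Day Number 2415765; in the Gregorian calendar that is 15 January 1902 CE.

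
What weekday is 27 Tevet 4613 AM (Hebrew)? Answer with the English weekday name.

Wednesday

This is JDN 2032627 (15 January 853 Gregorian).
Since JDN mod 7 = 2 (0 = Monday), the day is Wednesday.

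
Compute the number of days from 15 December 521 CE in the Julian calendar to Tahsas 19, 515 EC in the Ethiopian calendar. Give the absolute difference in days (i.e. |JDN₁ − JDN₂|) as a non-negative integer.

365

First date → JDN 1911702; second date → JDN 1912067.
The interval is |1911702 − 1912067| = 365 days.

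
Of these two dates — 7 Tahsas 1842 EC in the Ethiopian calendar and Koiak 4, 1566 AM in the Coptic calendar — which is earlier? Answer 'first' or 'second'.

Converting both to JDN: 2396742 vs 2396739; the smaller is the second.

second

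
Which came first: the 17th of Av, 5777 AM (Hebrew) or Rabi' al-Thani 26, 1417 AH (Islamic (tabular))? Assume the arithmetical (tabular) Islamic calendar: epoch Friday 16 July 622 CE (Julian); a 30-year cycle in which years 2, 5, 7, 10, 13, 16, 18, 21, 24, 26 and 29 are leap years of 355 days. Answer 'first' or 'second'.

second

First date → JDN 2457975; second date → JDN 2450337.
JDN 2450337 < JDN 2457975, so the second date is earlier.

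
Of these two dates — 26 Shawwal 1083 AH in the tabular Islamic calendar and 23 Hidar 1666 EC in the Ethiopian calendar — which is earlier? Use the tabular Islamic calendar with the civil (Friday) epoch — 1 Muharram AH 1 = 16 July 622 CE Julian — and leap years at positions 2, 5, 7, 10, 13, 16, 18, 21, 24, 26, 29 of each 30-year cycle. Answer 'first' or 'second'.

First date → JDN 2332156; second date → JDN 2332444.
JDN 2332156 < JDN 2332444, so the first date is earlier.

first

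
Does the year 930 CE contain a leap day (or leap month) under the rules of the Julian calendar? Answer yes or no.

no

930 mod 4 = 2, so it is a common year in the Julian calendar.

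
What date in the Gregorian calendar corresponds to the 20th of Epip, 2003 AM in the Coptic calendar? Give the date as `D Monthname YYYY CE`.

Julian Day Number of the source date = 2556579.
Converting JDN 2556579 to the Gregorian calendar gives 29 July 2287 CE.

29 July 2287 CE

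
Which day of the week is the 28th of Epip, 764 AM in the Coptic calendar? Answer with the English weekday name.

Friday

Equivalently 28 July 1048 Gregorian, JDN 2104043.
2104043 ≡ 4 (mod 7); counting from Monday = 0 gives Friday.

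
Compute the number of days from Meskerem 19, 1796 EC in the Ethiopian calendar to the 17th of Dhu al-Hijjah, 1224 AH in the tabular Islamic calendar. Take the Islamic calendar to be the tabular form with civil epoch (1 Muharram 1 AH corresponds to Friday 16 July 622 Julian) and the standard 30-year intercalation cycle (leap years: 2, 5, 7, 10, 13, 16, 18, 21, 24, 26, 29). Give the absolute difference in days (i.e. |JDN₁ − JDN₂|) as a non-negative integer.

2308

JDN of the first date = 2379863.
JDN of the second date = 2382171.
|2382171 − 2379863| = 2308.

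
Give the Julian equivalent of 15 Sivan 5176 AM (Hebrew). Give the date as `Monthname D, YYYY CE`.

June 10, 1416 CE

Julian Day Number of the source date = 2238413.
Converting JDN 2238413 to the Julian calendar gives 10 June 1416 CE.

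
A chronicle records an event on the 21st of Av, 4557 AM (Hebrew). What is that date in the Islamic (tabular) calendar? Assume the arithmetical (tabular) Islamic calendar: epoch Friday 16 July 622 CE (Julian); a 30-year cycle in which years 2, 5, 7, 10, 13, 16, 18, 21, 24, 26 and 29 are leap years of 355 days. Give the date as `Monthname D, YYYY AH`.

The source date corresponds to 24 July 797 in the proleptic Gregorian calendar (JDN 2012363).
That day falls on 20 Jumada al-Awwal 181 AH in the tabular Islamic calendar.

Jumada al-Awwal 20, 181 AH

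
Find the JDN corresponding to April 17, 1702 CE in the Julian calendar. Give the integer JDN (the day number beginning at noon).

2342820

In the Gregorian calendar the same day is 28 April 1702.
JDN 2299161 is 15 October 1582 CE (Gregorian); the target day is +43659 days from there, so JDN = 2342820.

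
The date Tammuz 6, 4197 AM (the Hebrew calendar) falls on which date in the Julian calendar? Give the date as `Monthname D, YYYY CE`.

June 25, 437 CE

The source date corresponds to 26 June 437 in the proleptic Gregorian calendar (JDN 1880848).
That day falls on 25 June 437 CE in the Julian calendar.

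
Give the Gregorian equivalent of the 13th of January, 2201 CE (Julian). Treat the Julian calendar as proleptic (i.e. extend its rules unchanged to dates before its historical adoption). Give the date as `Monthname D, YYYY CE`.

January 28, 2201 CE

For dates in this range the Gregorian date is 15 days ahead of the Julian.
13 January 2201 Julian + 15 days → 28 January 2201 Gregorian.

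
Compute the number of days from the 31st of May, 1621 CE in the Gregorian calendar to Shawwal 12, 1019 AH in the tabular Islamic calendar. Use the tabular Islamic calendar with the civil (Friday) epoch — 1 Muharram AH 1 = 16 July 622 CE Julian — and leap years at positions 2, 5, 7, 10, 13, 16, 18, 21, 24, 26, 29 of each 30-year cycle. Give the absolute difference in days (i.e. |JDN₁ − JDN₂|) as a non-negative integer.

3807

First date → JDN 2313269; second date → JDN 2309462.
The interval is |2313269 − 2309462| = 3807 days.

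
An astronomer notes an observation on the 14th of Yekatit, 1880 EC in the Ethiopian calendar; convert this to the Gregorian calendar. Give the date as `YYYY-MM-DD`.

Both dates share Julian Day Number 2410689; in the Gregorian calendar that is 21 February 1888 CE.

1888-02-21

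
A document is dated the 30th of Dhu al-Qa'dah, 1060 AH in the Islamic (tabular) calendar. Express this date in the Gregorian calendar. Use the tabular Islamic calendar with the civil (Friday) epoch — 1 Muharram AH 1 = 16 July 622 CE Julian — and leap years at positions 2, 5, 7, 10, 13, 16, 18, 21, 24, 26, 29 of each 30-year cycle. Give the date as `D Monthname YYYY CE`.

Julian Day Number of the source date = 2324038.
Converting JDN 2324038 to the Gregorian calendar gives 24 November 1650 CE.

24 November 1650 CE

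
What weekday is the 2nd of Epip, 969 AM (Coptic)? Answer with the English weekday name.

Equivalently 3 July 1253 Gregorian, JDN 2178893.
2178893 ≡ 3 (mod 7); counting from Monday = 0 gives Thursday.

Thursday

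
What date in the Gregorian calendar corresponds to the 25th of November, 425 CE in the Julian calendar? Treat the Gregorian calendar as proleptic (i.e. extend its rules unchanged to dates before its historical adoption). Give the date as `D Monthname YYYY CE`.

26 November 425 CE

At this point the Julian calendar is 1 day behind the Gregorian.
25 November 425 Julian + 1 day → 26 November 425 Gregorian.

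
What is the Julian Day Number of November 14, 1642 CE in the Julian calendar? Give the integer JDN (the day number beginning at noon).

2321116

In the Gregorian calendar the same day is 24 November 1642.
JDN 2400001 is 17 November 1858 CE (Gregorian), MJD 0; the target day is −78885 days from there, so JDN = 2321116.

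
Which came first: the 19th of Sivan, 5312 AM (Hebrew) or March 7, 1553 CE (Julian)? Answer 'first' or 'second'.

First date → JDN 2288088; second date → JDN 2288357.
JDN 2288088 < JDN 2288357, so the first date is earlier.

first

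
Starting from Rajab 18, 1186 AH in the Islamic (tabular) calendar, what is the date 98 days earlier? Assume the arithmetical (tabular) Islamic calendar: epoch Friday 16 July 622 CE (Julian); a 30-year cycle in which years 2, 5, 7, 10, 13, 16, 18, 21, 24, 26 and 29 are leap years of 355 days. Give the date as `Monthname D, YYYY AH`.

JDN of Rajab 18, 1186 AH = 2368558.
2368558 − 98 = 2368460.
JDN 2368460 in the tabular Islamic calendar is Rabi' al-Thani 8, 1186 AH.

Rabi' al-Thani 8, 1186 AH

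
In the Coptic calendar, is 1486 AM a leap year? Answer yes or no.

no

1486 mod 4 = 2; in the Coptic calendar a year is leap when year mod 4 = 3, so it is a common year.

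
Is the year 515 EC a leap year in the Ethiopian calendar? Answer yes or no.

yes

515 mod 4 = 3; in the Ethiopian calendar a year is leap when year mod 4 = 3, so it is a leap year.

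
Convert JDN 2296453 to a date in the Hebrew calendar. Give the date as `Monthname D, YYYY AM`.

Iyar 27, 5335 AM

JDN 2296453 is 17 May 1575 in the proleptic Gregorian calendar.
In the Hebrew calendar that day is Iyar 27, 5335 AM.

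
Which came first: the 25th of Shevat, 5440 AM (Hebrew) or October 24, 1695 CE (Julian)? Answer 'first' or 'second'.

The two dates have Julian Day Numbers 2334693 and 2340453 respectively.
Since 2334693 < 2340453, the first date comes first.

first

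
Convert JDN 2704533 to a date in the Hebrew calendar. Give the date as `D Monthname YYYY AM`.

24 Av 6452 AM

JDN 2704533 is 28 August 2692 in the Gregorian calendar.
In the Hebrew calendar that day is 24 Av 6452 AM.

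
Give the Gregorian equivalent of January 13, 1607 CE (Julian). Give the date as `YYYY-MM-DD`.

For dates in this range the Gregorian date is 10 days ahead of the Julian.
13 January 1607 Julian + 10 days → 23 January 1607 Gregorian.

1607-01-23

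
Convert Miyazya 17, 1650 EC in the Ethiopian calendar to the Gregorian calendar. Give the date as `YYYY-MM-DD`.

1658-04-22

Julian Day Number of the source date = 2326744.
Converting JDN 2326744 to the Gregorian calendar gives 22 April 1658 CE.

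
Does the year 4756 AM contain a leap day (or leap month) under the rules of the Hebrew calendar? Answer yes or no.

Hebrew year 4756 is year 6 of its 19-year Metonic cycle; leap years are at positions 3, 6, 8, 11, 14, 17, 19, so it is a leap year (13 months).

yes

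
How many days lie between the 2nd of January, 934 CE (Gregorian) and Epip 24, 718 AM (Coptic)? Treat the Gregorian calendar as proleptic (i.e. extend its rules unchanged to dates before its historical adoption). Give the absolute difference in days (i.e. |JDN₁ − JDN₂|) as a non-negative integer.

25039

First date → JDN 2062198; second date → JDN 2087237.
The interval is |2062198 − 2087237| = 25039 days.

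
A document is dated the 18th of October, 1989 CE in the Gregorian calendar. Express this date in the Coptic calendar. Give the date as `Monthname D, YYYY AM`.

Julian Day Number of the source date = 2447818.
Converting JDN 2447818 to the Coptic calendar gives 8 Paopi 1706 AM.

Paopi 8, 1706 AM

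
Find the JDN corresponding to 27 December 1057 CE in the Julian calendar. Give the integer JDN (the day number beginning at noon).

2107488

Equivalently 2 January 1058 (proleptic Gregorian).
JDN 2299161 is 15 October 1582 CE (Gregorian); the target day is −191673 days from there, so JDN = 2107488.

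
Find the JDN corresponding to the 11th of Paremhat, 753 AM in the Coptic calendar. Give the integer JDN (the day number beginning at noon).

In the proleptic Gregorian calendar the same day is 13 March 1037.
JDN 2299161 is 15 October 1582 CE (Gregorian); the target day is −199273 days from there, so JDN = 2099888.

2099888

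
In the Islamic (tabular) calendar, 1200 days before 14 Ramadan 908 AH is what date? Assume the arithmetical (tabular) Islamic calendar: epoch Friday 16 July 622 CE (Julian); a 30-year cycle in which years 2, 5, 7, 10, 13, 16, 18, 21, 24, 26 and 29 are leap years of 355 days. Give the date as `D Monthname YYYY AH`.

The starting date is JDN 2270100; 2270100 − 1200 = 2268900.
JDN 2268900 corresponds to 25 Rabi' al-Thani 905 AH.

25 Rabi' al-Thani 905 AH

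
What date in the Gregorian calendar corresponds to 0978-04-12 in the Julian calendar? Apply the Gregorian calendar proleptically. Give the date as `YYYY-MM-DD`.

The Julian–Gregorian offset here is 5 days (Julian trailing).
12 April 978 Julian + 5 days → 17 April 978 Gregorian.

0978-04-17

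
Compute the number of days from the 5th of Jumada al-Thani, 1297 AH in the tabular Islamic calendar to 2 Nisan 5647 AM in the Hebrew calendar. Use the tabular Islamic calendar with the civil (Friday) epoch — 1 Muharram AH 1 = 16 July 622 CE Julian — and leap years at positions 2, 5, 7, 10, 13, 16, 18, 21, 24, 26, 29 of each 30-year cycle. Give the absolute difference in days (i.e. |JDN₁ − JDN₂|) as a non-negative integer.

First date → JDN 2407851; second date → JDN 2410358.
The interval is |2407851 − 2410358| = 2507 days.

2507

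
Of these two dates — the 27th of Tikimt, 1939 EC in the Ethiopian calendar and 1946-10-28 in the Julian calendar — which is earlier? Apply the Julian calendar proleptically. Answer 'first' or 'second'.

First date → JDN 2432131; second date → JDN 2432135.
JDN 2432131 < JDN 2432135, so the first date is earlier.

first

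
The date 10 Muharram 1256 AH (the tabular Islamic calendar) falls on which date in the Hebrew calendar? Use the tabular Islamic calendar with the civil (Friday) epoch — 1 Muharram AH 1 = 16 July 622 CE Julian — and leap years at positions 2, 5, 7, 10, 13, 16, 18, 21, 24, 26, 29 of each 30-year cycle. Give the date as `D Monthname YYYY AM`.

The source date corresponds to 14 March 1840 in the Gregorian calendar (JDN 2393179).
That day falls on 9 Adar II 5600 AM in the Hebrew calendar.

9 Adar II 5600 AM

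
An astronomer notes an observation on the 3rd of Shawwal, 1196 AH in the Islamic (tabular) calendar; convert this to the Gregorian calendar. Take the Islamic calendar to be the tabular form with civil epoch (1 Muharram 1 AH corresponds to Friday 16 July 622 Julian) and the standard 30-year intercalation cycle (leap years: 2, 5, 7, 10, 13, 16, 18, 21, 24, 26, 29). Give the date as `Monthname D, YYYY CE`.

Both dates share Julian Day Number 2372176; in the Gregorian calendar that is 11 September 1782 CE.

September 11, 1782 CE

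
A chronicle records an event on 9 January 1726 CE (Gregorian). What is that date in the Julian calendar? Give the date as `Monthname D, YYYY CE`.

December 29, 1725 CE

The Julian–Gregorian offset here is 11 days (Julian trailing).
9 January 1726 Gregorian − 11 days → 29 December 1725 Julian.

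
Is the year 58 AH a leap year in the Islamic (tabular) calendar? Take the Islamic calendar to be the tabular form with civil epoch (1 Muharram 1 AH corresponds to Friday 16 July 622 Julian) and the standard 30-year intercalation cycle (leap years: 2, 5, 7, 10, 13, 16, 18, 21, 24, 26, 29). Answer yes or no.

no

Year 58 AH is year 28 of its 30-year cycle; leap positions are 2, 5, 7, 10, 13, 16, 18, 21, 24, 26, 29, so it is a common year (354 days).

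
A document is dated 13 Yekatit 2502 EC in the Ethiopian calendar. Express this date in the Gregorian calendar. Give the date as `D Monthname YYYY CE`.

24 February 2510 CE

Julian Day Number of the source date = 2637873.
Converting JDN 2637873 to the Gregorian calendar gives 24 February 2510 CE.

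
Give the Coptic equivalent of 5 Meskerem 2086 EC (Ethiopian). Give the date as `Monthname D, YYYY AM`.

Thout 5, 1810 AM

The source date corresponds to 15 September 2093 in the Gregorian calendar (JDN 2485771).
That day falls on 5 Thout 1810 AM in the Coptic calendar.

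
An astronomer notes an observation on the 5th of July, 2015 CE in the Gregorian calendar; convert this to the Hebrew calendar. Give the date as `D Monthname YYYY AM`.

18 Tammuz 5775 AM

Julian Day Number of the source date = 2457209.
Converting JDN 2457209 to the Hebrew calendar gives 18 Tammuz 5775 AM.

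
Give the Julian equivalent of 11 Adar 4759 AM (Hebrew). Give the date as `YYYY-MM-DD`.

0999-03-02

The source date corresponds to 7 March 999 in the proleptic Gregorian calendar (JDN 2086003).
That day falls on 2 March 999 CE in the Julian calendar.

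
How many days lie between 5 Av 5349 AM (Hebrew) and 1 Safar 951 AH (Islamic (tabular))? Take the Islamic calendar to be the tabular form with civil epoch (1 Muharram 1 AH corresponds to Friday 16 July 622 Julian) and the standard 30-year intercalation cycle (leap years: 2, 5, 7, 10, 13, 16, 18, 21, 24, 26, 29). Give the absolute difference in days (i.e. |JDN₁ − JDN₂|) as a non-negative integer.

JDN of the first date = 2301629.
JDN of the second date = 2285118.
|2285118 − 2301629| = 16511.

16511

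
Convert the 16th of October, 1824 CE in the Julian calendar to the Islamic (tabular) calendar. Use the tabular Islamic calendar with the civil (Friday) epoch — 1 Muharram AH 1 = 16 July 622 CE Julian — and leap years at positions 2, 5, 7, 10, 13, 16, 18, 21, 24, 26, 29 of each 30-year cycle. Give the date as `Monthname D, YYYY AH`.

Rabi' al-Awwal 5, 1240 AH

The source date corresponds to 28 October 1824 in the Gregorian calendar (JDN 2387563).
That day falls on 5 Rabi' al-Awwal 1240 AH in the tabular Islamic calendar.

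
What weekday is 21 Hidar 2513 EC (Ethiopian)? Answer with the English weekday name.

Equivalently 4 December 2520 Gregorian, JDN 2641809.
2641809 ≡ 2 (mod 7); counting from Monday = 0 gives Wednesday.

Wednesday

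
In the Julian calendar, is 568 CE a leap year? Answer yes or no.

568 mod 4 = 0, so it is a leap year in the Julian calendar.

yes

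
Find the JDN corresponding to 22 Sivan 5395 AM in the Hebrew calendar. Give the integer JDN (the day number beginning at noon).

Equivalently 8 June 1635 (Gregorian).
JDN 2451545 is 1 January 2000 CE (Gregorian); the target day is −133155 days from there, so JDN = 2318390.

2318390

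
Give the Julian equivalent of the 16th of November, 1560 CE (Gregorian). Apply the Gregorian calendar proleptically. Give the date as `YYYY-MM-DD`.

At this point the Julian calendar is 10 days behind the Gregorian.
16 November 1560 Gregorian − 10 days → 6 November 1560 Julian.

1560-11-06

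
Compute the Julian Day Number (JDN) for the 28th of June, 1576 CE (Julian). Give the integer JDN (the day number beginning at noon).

In the proleptic Gregorian calendar the same day is 8 July 1576.
JDN 2299161 is 15 October 1582 CE (Gregorian); the target day is −2290 days from there, so JDN = 2296871.

2296871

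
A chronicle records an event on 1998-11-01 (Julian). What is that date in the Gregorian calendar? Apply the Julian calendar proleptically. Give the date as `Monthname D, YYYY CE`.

November 14, 1998 CE

The Julian–Gregorian offset here is 13 days (Julian trailing).
1 November 1998 Julian + 13 days → 14 November 1998 Gregorian.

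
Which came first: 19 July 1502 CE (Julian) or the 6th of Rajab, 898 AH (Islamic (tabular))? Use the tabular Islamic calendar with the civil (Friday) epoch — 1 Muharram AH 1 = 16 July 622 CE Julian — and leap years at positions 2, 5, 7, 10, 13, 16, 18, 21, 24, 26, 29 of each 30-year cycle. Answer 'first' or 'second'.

Converting both to JDN: 2269863 vs 2266489; the smaller is the second.

second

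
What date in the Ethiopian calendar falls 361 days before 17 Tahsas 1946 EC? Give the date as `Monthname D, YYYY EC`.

Tahsas 21, 1945 EC

The starting date is JDN 2434738; 2434738 − 361 = 2434377.
JDN 2434377 corresponds to Tahsas 21, 1945 EC.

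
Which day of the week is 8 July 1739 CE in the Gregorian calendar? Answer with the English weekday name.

Since JDN mod 7 = 2 (0 = Monday), the day is Wednesday.

Wednesday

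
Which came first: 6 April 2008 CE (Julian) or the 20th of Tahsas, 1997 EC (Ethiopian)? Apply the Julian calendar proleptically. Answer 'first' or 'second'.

The two dates have Julian Day Numbers 2454576 and 2453369 respectively.
Since 2453369 < 2454576, the second date comes first.

second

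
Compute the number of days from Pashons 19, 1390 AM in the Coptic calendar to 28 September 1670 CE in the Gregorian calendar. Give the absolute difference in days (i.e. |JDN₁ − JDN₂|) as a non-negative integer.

1334

First date → JDN 2332620; second date → JDN 2331286.
The interval is |2332620 − 2331286| = 1334 days.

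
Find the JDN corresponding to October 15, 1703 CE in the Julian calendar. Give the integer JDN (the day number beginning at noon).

2343366

Equivalently 26 October 1703 (Gregorian).
JDN 2400001 is 17 November 1858 CE (Gregorian), MJD 0; the target day is −56635 days from there, so JDN = 2343366.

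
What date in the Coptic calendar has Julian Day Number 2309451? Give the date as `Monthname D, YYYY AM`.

Koiak 11, 1327 AM

The Gregorian equivalent of JDN 2309451 is 17 December 1610.
In the Coptic calendar that day is Koiak 11, 1327 AM.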